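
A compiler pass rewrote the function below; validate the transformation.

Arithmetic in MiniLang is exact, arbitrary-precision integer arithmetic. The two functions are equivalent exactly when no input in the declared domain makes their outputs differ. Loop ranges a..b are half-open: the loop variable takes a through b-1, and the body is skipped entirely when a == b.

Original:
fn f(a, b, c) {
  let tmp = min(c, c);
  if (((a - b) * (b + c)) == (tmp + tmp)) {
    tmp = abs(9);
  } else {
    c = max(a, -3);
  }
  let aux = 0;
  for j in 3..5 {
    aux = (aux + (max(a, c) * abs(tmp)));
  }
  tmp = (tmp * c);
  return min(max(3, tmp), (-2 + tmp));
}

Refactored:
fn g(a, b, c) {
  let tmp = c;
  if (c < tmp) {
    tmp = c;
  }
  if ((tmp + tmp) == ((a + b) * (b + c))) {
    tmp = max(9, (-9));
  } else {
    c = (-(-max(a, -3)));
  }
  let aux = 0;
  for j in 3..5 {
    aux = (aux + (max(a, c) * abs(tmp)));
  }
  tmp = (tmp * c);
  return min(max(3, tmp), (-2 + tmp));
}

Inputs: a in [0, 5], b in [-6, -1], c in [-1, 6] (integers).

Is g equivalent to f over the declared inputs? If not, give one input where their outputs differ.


These are not equivalent — on a=0, b=-2, c=1 the outputs split (-2 vs 7).
f: tmp becomes 1; next (((a - b) * (b + c)) == (tmp + tmp)) evaluates to false; next c becomes 0; next aux becomes 0; next at j=3:; next aux becomes 0; next at j=4:; next aux becomes 0; next tmp becomes 0; next final value -2
g: tmp becomes 1; next (c < tmp) evaluates to false; next ((tmp + tmp) == ((a + b) * (b + c))) evaluates to true; next tmp becomes 9; next aux becomes 0; next at j=3:; next aux becomes 9; next at j=4:; next aux becomes 18; next tmp becomes 9; next final value 7
verdict: not equivalent; witness: a=0, b=-2, c=1


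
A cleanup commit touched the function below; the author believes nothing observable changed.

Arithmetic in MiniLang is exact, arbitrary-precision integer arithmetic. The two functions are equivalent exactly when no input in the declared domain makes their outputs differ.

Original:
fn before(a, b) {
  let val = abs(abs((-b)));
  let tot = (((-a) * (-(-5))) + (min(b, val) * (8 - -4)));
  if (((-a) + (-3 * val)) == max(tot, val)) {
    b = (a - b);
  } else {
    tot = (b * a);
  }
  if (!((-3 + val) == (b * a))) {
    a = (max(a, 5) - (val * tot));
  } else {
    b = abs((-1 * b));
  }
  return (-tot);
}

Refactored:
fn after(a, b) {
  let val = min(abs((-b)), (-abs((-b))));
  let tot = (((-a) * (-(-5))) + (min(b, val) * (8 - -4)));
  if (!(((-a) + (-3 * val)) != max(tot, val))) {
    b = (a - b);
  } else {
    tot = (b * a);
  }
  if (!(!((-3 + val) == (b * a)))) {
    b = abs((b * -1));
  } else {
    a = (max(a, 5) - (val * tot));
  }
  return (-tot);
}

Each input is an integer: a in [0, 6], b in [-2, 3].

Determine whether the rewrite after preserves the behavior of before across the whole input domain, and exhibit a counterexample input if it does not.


The rewrite breaks on a=4, b=-1, where the results are 4 and 32.
before: val=1, then tot=-32, then (((-a) + (-3 * val)) == max(tot, val)) is false, then tot=-4, then (!((-3 + val) == (b * a))) is true, then a=9, then returns 4
after: val=-1, then tot=-32, then (!(((-a) + (-3 * val)) != max(tot, val))) is true, then b=5, then (!(!((-3 + val) == (b * a)))) is false, then a=-27, then returns 32
verdict: not equivalent; witness: a=4, b=-1


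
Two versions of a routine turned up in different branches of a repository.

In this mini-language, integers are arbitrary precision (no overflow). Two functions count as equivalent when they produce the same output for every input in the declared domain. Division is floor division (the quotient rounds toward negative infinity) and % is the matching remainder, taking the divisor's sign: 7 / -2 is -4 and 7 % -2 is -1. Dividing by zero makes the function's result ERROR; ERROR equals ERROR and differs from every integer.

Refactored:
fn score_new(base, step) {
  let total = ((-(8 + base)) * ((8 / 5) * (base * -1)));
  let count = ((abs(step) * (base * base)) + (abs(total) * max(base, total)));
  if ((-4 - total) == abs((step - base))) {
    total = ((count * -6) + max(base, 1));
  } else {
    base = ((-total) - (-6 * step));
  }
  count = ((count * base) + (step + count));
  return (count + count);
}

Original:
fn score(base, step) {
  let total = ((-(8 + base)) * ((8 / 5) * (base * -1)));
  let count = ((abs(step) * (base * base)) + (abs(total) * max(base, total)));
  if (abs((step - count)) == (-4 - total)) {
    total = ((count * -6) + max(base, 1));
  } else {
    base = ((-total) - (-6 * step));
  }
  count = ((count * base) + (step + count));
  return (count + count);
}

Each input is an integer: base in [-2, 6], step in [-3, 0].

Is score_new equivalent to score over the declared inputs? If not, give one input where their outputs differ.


Not equivalent: base=-1, step=-2 separates them (-4 vs 36).
score: total=-7, then count=-5, then (abs((step - count)) == (-4 - total)) is true, then total=31, then count=-2, then returns -4
score_new: total=-7, then count=-5, then ((-4 - total) == abs((step - base))) is false, then base=-5, then count=18, then returns 36
verdict: not equivalent; witness: base=-1, step=-2


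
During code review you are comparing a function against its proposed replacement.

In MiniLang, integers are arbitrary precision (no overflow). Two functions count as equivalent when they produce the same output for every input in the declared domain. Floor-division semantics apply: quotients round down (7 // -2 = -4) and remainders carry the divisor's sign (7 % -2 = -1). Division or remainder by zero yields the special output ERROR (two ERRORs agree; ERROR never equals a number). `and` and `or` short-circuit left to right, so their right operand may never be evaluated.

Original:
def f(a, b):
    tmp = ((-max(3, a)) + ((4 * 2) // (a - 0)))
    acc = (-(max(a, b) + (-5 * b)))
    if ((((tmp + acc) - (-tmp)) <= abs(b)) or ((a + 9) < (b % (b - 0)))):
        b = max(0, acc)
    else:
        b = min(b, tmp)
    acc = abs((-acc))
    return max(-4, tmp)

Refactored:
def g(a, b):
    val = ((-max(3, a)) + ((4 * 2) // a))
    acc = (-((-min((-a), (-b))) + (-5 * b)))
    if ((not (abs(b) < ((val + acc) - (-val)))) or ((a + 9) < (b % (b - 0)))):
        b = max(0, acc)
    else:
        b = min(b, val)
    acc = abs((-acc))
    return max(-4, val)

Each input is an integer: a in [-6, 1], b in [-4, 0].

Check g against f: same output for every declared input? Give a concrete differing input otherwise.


Behavior is preserved: although arithmetic usage differs, and constant usage differs, and boolean connective usage differs, and local variable names differ, and min/max/abs usage differs, and comparison usage differs, the outputs never diverge.
Spot check at a=0, b=-1 — f: divide-by-zero, output ERROR. g: divide-by-zero, output ERROR. Both give ERROR.
An exhaustive pass over the 40 declared inputs shows identical outputs.
verdict: equivalent


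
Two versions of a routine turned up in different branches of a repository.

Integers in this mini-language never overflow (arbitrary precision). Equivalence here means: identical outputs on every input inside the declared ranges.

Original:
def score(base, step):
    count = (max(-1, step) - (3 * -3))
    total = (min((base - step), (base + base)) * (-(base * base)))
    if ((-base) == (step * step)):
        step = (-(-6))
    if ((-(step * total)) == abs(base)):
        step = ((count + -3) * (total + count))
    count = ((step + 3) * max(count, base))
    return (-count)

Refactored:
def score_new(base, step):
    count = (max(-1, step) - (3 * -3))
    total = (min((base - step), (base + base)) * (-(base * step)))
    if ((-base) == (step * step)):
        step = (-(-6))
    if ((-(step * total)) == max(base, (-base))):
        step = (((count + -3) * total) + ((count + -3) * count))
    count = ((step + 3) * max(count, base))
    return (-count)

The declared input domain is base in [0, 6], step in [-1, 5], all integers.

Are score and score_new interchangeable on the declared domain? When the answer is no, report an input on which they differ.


At base=2, step=1: score gives -40, score_new gives -590.
verdict: not equivalent; witness: base=2, step=1


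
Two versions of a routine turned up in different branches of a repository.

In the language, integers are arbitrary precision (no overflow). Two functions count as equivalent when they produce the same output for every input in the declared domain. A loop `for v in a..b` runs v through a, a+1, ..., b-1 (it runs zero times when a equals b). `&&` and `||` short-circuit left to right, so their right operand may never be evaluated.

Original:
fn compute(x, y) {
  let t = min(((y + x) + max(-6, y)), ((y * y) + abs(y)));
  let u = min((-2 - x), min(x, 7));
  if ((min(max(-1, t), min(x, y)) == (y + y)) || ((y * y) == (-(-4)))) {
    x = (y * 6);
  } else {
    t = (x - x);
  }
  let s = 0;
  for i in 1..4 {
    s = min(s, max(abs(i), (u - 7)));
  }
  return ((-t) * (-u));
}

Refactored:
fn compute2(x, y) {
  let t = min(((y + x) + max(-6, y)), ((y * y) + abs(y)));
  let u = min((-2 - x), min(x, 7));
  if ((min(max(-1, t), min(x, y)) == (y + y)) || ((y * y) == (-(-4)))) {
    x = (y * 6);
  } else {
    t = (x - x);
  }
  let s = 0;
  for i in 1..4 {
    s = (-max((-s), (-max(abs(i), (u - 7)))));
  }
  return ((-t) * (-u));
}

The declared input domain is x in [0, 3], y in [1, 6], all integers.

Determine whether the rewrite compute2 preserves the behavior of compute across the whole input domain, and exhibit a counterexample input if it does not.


Comparing the listings, the differences include: min/max/abs usage differs.
Tracing x=2, y=5: compute: t becomes 12; next u becomes -4; next ((min(max(-1, t), min(x, y)) == (y + y)) || ((y * y) == (-(-4)))) evaluates to false; next t becomes 0; next s becomes 0; next at i=1:; next s becomes 0; next at i=2:; next s becomes 0; next at i=3:; next s becomes 0; next final value 0 | compute2: t becomes 12; next u becomes -4; next ((min(max(-1, t), min(x, y)) == (y + y)) || ((y * y) == (-(-4)))) evaluates to false; next t becomes 0; next s becomes 0; next at i=1:; next s becomes 0; next at i=2:; next s becomes 0; next at i=3:; next s becomes 0; next final value 0 — matching result 0.
Across all 24 domain points the two functions coincide.
verdict: equivalent


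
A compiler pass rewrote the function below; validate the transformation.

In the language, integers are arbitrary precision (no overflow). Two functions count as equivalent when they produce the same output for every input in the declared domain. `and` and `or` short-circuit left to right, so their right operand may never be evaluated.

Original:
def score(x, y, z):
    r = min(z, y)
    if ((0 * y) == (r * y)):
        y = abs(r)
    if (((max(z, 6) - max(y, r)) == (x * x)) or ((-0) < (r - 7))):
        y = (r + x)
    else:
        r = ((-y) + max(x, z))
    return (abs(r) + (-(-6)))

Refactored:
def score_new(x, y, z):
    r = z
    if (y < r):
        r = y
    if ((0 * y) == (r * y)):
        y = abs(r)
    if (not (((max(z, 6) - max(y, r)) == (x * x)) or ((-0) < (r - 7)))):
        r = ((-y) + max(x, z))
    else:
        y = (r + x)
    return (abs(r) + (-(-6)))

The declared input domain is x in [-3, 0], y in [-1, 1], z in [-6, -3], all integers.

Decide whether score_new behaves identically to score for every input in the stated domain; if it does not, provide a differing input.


Although boolean connective usage differs, comparison usage differs, statement counts differ, min/max/abs usage differs, branching structure differs, 48/48 inputs agree.
verdict: equivalent


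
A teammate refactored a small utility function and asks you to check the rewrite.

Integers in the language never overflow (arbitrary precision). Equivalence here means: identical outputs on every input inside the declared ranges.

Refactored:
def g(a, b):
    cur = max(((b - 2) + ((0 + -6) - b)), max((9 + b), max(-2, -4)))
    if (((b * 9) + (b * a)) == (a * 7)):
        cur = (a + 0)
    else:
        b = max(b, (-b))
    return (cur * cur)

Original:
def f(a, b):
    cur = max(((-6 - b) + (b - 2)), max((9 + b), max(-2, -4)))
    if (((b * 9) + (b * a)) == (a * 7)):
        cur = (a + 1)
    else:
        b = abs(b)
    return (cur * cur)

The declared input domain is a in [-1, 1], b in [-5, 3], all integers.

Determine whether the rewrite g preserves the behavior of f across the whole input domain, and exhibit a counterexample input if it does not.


The rewrite breaks on a=0, b=0, where the results are 1 and 0.
f: cur=9, then (((b * 9) + (b * a)) == (a * 7)) is true, then cur=1, then returns 1
g: cur=9, then (((b * 9) + (b * a)) == (a * 7)) is true, then cur=0, then returns 0
verdict: not equivalent; witness: a=0, b=0


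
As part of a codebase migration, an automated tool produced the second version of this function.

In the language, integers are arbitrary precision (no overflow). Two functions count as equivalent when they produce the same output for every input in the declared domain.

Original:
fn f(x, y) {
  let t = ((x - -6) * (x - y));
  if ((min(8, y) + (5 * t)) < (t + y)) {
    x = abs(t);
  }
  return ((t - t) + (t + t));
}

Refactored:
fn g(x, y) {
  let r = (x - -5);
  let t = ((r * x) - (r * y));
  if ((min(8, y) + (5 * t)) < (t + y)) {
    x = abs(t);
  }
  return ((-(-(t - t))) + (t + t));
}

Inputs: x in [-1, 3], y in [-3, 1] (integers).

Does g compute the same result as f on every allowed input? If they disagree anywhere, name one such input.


Run the pair on x=-1, y=-3.
f: t becomes 10; next ((min(8, y) + (5 * t)) < (t + y)) evaluates to false; next final value 20
g: r becomes 4; next t becomes 8; next ((min(8, y) + (5 * t)) < (t + y)) evaluates to false; next final value 16
20 != 16, so the rewrite changes behavior.
verdict: not equivalent; witness: x=-1, y=-3


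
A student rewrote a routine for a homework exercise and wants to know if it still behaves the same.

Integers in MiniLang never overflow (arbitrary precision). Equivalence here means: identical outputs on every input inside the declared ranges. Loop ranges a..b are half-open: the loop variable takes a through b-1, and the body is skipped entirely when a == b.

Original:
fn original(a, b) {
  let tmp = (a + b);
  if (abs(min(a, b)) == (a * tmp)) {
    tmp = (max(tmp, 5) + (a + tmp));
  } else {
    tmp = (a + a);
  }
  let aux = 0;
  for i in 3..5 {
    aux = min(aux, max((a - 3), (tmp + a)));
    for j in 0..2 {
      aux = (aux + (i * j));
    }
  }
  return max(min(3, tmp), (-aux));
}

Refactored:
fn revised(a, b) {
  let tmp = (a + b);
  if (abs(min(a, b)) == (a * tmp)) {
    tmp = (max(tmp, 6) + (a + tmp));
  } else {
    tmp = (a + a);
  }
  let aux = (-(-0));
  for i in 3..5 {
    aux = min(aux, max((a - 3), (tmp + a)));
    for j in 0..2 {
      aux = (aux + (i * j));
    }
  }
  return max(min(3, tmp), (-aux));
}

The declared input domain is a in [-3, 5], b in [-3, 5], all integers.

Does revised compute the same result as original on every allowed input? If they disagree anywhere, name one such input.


On input a=-3, b=2, original returns 1 while revised returns 2.
verdict: not equivalent; witness: a=-3, b=2


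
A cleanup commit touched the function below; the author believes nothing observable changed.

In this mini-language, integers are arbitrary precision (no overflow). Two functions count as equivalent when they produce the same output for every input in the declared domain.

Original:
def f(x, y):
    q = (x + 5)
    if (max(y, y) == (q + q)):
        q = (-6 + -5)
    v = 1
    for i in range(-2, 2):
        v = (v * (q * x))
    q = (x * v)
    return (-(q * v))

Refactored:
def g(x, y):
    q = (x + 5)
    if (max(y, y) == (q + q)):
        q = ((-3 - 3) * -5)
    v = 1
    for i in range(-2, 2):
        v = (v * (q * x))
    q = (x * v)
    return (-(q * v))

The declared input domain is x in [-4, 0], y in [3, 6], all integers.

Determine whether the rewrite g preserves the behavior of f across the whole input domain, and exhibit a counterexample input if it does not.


Run the pair on x=-3, y=4.
f: q := 2 | (max(y, y) == (q + q)): true | q := -11 | v := 1 | iter i=-2: | v := 33 | iter i=-1: | v := 1089 | iter i=0: | v := 35937 | iter i=1: | v := 1185921 | q := -3557763 | result 4219225854723
g: q := 2 | (max(y, y) == (q + q)): true | q := 30 | v := 1 | iter i=-2: | v := -90 | iter i=-1: | v := 8100 | iter i=0: | v := -729000 | iter i=1: | v := 65610000 | q := -196830000 | result 12914016300000000
4219225854723 vs 12914016300000000 — the two versions disagree here.
verdict: not equivalent; witness: x=-3, y=4


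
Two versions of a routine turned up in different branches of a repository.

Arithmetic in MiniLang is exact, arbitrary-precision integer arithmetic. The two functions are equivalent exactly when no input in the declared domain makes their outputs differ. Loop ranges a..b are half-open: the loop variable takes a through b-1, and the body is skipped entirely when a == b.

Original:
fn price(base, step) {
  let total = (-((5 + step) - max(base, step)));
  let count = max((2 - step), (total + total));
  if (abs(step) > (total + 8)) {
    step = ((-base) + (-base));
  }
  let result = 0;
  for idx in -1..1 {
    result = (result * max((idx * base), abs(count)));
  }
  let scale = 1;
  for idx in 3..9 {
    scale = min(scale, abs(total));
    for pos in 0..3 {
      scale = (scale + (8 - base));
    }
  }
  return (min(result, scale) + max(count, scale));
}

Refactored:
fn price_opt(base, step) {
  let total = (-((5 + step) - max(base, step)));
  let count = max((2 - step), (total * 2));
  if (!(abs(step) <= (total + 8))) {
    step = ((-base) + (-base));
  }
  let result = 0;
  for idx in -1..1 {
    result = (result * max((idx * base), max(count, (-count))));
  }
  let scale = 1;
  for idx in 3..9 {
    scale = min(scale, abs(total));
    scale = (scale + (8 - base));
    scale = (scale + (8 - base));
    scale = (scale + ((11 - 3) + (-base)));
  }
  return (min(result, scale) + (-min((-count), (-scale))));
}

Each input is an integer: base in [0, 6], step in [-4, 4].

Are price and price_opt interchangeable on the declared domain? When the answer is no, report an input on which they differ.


Changes here: constant usage differs, comparison usage differs, boolean connective usage differs, statement counts differ, min/max/abs usage differs, loop structure differs, arithmetic usage differs, local variable names differ; the full 63-point sweep finds no disagreement.
verdict: equivalent


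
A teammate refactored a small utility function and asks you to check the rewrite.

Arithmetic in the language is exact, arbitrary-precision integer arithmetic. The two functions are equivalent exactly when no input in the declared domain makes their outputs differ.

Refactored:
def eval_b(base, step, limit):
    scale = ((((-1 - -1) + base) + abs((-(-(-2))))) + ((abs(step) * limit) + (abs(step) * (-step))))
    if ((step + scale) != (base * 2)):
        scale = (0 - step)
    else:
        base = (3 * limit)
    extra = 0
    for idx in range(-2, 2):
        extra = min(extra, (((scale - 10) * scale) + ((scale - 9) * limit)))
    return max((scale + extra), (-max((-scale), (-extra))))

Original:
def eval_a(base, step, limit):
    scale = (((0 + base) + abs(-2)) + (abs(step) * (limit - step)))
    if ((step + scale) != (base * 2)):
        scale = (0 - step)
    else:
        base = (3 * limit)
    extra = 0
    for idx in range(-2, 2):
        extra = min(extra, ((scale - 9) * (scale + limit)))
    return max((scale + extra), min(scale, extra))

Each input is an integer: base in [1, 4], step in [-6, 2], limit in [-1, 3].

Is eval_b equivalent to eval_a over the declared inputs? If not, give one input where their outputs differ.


Consider the input base=1, step=-6, limit=-1.
eval_a: scale=33, then ((step + scale) != (base * 2)) is true, then scale=6, then extra=0, then (idx=-2), then extra=-15, then (idx=-1), then extra=-15, then (idx=0), then extra=-15, then (idx=1), then extra=-15, then returns -9
eval_b: scale=33, then ((step + scale) != (base * 2)) is true, then scale=6, then extra=0, then (idx=-2), then extra=-21, then (idx=-1), then extra=-21, then (idx=0), then extra=-21, then (idx=1), then extra=-21, then returns -15
-9 against -15: the behavior changed.
verdict: not equivalent; witness: base=1, step=-6, limit=-1


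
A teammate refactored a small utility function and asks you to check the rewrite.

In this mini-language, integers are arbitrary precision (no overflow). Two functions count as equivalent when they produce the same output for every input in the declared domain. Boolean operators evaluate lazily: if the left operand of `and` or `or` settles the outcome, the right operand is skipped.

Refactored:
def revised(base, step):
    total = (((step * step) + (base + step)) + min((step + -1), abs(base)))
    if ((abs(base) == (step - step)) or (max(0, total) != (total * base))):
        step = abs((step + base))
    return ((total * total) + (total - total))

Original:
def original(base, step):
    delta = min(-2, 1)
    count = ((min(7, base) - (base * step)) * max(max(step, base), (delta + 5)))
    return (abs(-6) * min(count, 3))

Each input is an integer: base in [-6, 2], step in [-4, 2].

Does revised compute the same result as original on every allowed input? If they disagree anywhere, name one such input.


Run the pair on base=-6, step=-4.
original: delta=-2, then count=-90, then returns -540
revised: total=1, then ((abs(base) == (step - step)) or (max(0, total) != (total * base))) is true, then step=10, then returns 1
-540 and 1 differ, so these are not the same function on this domain.
verdict: not equivalent; witness: base=-6, step=-4


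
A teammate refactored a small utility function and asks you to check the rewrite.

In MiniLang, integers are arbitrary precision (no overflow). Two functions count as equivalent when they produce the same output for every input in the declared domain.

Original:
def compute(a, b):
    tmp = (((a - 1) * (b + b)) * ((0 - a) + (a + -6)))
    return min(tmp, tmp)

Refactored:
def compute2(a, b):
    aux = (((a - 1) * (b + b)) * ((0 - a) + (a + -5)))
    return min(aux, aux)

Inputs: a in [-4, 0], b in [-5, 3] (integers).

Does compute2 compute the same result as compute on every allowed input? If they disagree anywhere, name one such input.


There is a counterexample at a=-4, b=-5: -300 on one side, -250 on the other.
compute: tmp becomes -300; next final value -300
compute2: aux becomes -250; next final value -250
verdict: not equivalent; witness: a=-4, b=-5


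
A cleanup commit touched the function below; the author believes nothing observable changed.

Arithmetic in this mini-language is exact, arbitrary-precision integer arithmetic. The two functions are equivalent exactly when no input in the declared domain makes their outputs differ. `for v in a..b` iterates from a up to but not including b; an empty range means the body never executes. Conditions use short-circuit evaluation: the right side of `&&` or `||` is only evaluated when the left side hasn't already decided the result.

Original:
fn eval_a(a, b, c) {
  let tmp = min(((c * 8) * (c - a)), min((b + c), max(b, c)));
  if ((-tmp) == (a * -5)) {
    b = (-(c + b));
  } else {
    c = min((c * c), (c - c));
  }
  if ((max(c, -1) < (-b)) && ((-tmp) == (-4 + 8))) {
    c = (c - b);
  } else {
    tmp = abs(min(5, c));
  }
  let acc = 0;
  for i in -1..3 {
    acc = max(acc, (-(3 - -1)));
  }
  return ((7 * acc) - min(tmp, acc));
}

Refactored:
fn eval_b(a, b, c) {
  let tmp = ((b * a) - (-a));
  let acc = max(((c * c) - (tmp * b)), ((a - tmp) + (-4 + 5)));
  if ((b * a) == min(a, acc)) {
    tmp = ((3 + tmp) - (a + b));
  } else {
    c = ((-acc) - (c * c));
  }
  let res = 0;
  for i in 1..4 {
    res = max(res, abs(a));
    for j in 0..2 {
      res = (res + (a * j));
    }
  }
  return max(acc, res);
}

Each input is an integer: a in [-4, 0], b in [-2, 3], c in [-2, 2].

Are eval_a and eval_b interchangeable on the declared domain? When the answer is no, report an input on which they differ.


Take a=-4, b=-2, c=-2.
eval_a: tmp = -32; ((-tmp) == (a * -5)) -> false; c = 0; ((max(c, -1) < (-b)) && ((-tmp) == (-4 + 8))) -> false; tmp = 0; acc = 0; [i=-1]; acc = 0; [i=0]; acc = 0; [i=1]; acc = 0; [i=2]; acc = 0; return 0
eval_b: tmp = 4; acc = 12; ((b * a) == min(a, acc)) -> false; c = -16; res = 0; [i=1]; res = 4; [j=0]; res = 4; [j=1]; res = 0; [i=2]; res = 4; [j=0]; res = 4; [j=1]; res = 0; [i=3]; res = 4; [j=0]; res = 4; [j=1]; res = 0; return 12
0 and 12 differ, so these are not the same function on this domain.
verdict: not equivalent; witness: a=-4, b=-2, c=-2


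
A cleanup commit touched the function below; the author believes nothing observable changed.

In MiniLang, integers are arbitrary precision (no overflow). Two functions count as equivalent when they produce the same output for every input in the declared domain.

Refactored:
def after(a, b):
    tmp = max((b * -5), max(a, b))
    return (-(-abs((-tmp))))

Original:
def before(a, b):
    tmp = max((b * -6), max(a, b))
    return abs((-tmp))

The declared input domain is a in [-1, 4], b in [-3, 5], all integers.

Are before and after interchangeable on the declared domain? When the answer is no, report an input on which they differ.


Run the pair on a=-1, b=-3.
before: tmp := 18 | result 18
after: tmp := 15 | result 15
18 != 15, so the rewrite changes behavior.
verdict: not equivalent; witness: a=-1, b=-3


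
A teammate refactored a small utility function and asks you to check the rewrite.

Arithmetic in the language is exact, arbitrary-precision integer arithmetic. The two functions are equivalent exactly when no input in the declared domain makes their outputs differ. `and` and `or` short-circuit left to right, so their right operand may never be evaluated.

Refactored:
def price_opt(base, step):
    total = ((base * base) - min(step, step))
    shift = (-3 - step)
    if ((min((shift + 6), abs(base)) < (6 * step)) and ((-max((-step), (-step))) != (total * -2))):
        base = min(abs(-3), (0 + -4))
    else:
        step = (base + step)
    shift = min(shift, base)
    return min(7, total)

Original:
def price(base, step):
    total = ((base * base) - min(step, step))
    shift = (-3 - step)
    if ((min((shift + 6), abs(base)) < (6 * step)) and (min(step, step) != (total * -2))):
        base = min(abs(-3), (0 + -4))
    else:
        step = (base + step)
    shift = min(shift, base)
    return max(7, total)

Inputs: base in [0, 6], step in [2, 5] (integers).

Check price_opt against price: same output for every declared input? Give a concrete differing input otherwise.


Not equivalent: base=0, step=2 separates them (7 vs -2).
price: total becomes -2; next shift becomes -5; next ((min((shift + 6), abs(base)) < (6 * step)) and (min(step, step) != (total * -2))) evaluates to true; next base becomes -4; next shift becomes -5; next final value 7
price_opt: total becomes -2; next shift becomes -5; next ((min((shift + 6), abs(base)) < (6 * step)) and ((-max((-step), (-step))) != (total * -2))) evaluates to true; next base becomes -4; next shift becomes -5; next final value -2
verdict: not equivalent; witness: base=0, step=2


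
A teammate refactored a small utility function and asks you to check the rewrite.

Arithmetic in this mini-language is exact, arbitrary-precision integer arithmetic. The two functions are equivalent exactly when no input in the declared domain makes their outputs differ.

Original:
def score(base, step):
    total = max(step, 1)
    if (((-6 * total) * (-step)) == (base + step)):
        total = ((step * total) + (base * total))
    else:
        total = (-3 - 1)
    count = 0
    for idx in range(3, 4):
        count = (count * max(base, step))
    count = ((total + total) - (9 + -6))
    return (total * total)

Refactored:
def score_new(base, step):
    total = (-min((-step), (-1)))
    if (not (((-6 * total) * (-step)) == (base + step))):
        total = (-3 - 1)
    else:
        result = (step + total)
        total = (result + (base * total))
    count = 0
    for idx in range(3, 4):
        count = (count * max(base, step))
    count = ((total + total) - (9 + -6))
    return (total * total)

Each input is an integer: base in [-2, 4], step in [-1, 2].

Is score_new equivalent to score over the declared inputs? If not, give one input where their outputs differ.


Input base=0, step=0: 0 from score versus 1 from score_new.
verdict: not equivalent; witness: base=0, step=0


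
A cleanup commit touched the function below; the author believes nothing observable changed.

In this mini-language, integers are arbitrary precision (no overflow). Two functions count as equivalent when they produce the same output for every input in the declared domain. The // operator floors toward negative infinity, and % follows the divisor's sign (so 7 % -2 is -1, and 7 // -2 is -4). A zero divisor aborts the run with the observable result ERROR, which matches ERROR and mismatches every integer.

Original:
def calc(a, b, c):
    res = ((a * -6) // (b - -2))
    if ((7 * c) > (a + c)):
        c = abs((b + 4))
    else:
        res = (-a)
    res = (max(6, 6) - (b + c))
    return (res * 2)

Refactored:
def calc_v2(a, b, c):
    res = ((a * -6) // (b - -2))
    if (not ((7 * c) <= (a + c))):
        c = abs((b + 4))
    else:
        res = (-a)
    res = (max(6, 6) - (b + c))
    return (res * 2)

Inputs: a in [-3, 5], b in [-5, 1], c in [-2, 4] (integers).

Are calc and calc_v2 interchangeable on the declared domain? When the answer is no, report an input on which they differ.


Equivalent — the differences include comparison usage differs, and boolean connective usage differs, yet no declared input distinguishes the two.
Spot check at a=3, b=-4, c=3 — calc: res := 9 | ((7 * c) > (a + c)): true | c := 0 | res := 10 | result 20. calc_v2: res := 9 | (not ((7 * c) <= (a + c))): true | c := 0 | res := 10 | result 20. Both give 20.
Checked all 441 inputs in the declared domain: the outputs agree on every one.
verdict: equivalent


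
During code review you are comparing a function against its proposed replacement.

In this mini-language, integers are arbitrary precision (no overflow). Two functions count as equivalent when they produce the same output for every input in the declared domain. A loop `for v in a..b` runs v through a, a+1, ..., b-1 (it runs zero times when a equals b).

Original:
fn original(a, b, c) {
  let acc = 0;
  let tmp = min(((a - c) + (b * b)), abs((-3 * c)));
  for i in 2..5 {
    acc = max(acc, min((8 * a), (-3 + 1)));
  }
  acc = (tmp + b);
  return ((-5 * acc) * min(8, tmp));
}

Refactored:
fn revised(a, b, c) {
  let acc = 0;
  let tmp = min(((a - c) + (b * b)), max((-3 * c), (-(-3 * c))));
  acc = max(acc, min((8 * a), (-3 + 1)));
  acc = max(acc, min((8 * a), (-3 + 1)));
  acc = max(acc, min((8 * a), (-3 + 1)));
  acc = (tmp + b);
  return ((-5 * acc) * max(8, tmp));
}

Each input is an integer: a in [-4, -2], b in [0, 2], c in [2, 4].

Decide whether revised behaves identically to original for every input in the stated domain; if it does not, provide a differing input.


There is a counterexample at a=-4, b=0, c=2: -180 on one side, 240 on the other.
original: acc := 0 | tmp := -6 | iter i=2: | acc := 0 | iter i=3: | acc := 0 | iter i=4: | acc := 0 | acc := -6 | result -180
revised: acc := 0 | tmp := -6 | acc := 0 | acc := 0 | acc := 0 | acc := -6 | result 240
verdict: not equivalent; witness: a=-4, b=0, c=2


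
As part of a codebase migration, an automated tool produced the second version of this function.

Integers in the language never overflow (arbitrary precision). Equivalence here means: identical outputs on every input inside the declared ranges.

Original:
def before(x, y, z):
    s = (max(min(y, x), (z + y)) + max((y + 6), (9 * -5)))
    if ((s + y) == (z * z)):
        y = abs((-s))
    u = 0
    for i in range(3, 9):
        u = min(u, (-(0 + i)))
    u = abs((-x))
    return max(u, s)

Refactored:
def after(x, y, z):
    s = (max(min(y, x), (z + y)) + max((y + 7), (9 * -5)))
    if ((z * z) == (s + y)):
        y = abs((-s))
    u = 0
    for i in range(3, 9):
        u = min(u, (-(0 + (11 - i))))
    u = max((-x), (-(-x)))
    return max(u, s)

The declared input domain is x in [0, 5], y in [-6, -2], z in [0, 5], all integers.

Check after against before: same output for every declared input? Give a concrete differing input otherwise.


The rewrite breaks on x=0, y=-5, z=4, where the results are 0 and 1.
before: s becomes 0; next ((s + y) == (z * z)) evaluates to false; next u becomes 0; next at i=3:; next u becomes -3; next at i=4:; next u becomes -4; next at i=5:; next u becomes -5; next at i=6:; next u becomes -6; next at i=7:; next u becomes -7; next at i=8:; next u becomes -8; next u becomes 0; next final value 0
after: s becomes 1; next ((z * z) == (s + y)) evaluates to false; next u becomes 0; next at i=3:; next u becomes -8; next at i=4:; next u becomes -8; next at i=5:; next u becomes -8; next at i=6:; next u becomes -8; next at i=7:; next u becomes -8; next at i=8:; next u becomes -8; next u becomes 0; next final value 1
verdict: not equivalent; witness: x=0, y=-5, z=4


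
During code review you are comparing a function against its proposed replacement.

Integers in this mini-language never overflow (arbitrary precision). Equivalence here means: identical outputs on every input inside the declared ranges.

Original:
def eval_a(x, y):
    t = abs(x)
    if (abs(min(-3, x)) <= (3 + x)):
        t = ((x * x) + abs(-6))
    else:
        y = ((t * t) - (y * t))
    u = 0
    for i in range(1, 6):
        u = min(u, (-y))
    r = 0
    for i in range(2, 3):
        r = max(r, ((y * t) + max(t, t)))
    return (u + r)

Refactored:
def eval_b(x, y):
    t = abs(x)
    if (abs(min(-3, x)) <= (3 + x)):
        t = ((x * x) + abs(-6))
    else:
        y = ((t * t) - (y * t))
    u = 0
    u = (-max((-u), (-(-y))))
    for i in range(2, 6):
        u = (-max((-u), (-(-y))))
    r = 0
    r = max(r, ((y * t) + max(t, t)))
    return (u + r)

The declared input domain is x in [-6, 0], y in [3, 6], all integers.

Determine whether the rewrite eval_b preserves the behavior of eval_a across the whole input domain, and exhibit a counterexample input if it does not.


Although loop structure differs, min/max/abs usage differs, 28/28 inputs agree.
verdict: equivalent


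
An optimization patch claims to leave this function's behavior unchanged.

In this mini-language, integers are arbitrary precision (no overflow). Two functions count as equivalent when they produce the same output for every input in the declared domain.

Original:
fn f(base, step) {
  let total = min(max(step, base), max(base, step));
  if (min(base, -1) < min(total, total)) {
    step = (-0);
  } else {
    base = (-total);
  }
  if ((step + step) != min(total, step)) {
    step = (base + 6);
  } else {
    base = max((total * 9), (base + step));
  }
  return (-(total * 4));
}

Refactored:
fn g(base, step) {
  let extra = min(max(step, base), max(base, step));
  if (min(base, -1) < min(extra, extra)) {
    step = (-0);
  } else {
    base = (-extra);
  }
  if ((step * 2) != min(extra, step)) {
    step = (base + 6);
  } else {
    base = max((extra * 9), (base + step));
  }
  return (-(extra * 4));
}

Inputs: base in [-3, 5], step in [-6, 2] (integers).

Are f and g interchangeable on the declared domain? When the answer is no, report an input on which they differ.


This is a faithful refactor — constant usage differs, and local variable names differ, and arithmetic usage differs, but the computed results match everywhere.
One worked example (base=0, step=0) — f: total becomes 0; next (min(base, -1) < min(total, total)) evaluates to true; next step becomes 0; next ((step + step) != min(total, step)) evaluates to false; next base becomes 0; next final value 0; g: extra becomes 0; next (min(base, -1) < min(extra, extra)) evaluates to true; next step becomes 0; next ((step * 2) != min(extra, step)) evaluates to false; next base becomes 0; next final value 0; agreement on 0.
An exhaustive pass over the 81 declared inputs shows identical outputs.
verdict: equivalent


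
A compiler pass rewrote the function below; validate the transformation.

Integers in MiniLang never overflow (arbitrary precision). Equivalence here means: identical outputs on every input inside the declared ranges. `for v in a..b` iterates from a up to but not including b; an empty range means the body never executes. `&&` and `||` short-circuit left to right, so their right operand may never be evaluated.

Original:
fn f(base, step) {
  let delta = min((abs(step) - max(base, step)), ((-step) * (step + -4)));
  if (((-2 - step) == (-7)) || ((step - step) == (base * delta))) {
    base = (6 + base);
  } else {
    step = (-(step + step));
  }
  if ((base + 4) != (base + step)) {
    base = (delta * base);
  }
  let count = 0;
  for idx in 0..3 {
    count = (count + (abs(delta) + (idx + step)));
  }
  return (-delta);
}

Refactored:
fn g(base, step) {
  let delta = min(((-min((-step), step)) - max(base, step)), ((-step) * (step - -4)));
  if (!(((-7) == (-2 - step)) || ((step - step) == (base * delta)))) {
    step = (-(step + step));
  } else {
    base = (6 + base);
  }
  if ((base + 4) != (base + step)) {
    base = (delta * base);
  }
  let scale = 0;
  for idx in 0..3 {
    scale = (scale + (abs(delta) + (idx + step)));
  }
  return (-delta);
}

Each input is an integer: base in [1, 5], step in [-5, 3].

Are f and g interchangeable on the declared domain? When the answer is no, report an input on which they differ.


There is a counterexample at base=1, step=-5: 45 on one side, 5 on the other.
f: delta := -45 | (((-2 - step) == (-7)) || ((step - step) == (base * delta))): false | step := 10 | ((base + 4) != (base + step)): true | base := -45 | count := 0 | iter idx=0: | count := 55 | iter idx=1: | count := 111 | iter idx=2: | count := 168 | result 45
g: delta := -5 | (!(((-7) == (-2 - step)) || ((step - step) == (base * delta)))): true | step := 10 | ((base + 4) != (base + step)): true | base := -5 | scale := 0 | iter idx=0: | scale := 15 | iter idx=1: | scale := 31 | iter idx=2: | scale := 48 | result 5
verdict: not equivalent; witness: base=1, step=-5


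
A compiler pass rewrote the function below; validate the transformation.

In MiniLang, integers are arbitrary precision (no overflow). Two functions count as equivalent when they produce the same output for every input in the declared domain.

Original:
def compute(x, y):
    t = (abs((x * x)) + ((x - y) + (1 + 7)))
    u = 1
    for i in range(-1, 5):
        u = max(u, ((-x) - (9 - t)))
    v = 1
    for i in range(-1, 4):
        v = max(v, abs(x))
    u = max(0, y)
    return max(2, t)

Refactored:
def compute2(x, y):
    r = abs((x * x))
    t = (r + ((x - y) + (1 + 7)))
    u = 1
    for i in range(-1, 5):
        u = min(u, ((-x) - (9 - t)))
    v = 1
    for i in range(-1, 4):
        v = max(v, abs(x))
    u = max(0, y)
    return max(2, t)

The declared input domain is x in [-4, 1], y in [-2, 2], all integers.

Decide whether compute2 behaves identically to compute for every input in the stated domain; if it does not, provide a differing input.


The suspicious edit (`max(u, ((-x) - (9 - t)))` became `min(u, ((-x) - (9 - t)))`) never changes the result for any input inside the declared domain.
As a probe, take x=-1, y=0: compute runs t = 8; u = 1; [i=-1]; u = 1; [i=0]; u = 1; [i=1]; u = 1; [i=2]; u = 1; [i=3]; u = 1; [i=4]; u = 1; v = 1; [i=-1]; v = 1; [i=0]; v = 1; [i=1]; v = 1; [i=2]; v = 1; [i=3]; v = 1; u = 0; return 8; compute2 runs r = 1; t = 8; u = 1; [i=-1]; u = 0; [i=0]; u = 0; [i=1]; u = 0; [i=2]; u = 0; [i=3]; u = 0; [i=4]; u = 0; v = 1; [i=-1]; v = 1; [i=0]; v = 1; [i=1]; v = 1; [i=2]; v = 1; [i=3]; v = 1; u = 0; return 8; both end at 8.
Across all 30 domain points the two functions coincide.
verdict: equivalent


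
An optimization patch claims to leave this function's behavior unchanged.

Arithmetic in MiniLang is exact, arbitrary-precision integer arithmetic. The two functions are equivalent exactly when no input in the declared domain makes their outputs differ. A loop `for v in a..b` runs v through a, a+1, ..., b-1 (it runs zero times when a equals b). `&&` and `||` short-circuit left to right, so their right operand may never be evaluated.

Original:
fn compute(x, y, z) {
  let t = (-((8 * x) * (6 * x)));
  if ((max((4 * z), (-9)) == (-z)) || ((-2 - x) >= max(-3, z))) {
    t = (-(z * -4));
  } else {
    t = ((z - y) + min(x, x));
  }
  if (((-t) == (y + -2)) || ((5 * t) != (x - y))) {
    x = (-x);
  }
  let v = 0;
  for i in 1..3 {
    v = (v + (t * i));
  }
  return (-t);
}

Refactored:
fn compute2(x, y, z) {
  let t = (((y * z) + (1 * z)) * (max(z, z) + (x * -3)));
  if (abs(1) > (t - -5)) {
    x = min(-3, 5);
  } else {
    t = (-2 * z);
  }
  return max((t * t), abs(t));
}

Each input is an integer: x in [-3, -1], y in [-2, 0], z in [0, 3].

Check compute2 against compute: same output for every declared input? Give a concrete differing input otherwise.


Take x=-3, y=-2, z=1.
compute: t becomes -432; next ((max((4 * z), (-9)) == (-z)) || ((-2 - x) >= max(-3, z))) evaluates to true; next t becomes 4; next (((-t) == (y + -2)) || ((5 * t) != (x - y))) evaluates to true; next x becomes 3; next v becomes 0; next at i=1:; next v becomes 4; next at i=2:; next v becomes 12; next final value -4
compute2: t becomes -10; next (abs(1) > (t - -5)) evaluates to true; next x becomes -3; next final value 100
-4 and 100 differ, so these are not the same function on this domain.
verdict: not equivalent; witness: x=-3, y=-2, z=1
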